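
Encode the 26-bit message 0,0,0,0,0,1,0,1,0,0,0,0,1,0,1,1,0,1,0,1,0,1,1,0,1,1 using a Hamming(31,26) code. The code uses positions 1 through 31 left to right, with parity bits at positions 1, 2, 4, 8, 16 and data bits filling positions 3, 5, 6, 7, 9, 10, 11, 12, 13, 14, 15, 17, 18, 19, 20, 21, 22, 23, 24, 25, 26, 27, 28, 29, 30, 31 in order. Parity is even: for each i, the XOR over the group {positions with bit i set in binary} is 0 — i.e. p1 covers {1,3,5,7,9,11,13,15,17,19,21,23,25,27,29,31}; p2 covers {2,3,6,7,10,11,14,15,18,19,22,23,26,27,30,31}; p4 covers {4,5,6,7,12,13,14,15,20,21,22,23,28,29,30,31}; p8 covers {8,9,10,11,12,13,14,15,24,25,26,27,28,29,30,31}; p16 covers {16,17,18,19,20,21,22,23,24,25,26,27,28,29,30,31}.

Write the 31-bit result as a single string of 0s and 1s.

Place data at non-parity positions: p1 p2 0 p4 0 0 0 p8 0 1 0 1 0 0 0 p16 0 1 0 1 1 0 1 0 1 0 1 1 0 1 1
p1 (pos 1,3,5,7,9,11,13,15,17,19,21,23,25,27,29,31): XOR of data positions = 0⊕0⊕0⊕0⊕0⊕0⊕0⊕0⊕0⊕1⊕1⊕1⊕1⊕0⊕1 = 1
p2 (pos 2,3,6,7,10,11,14,15,18,19,22,23,26,27,30,31): XOR of data positions = 0⊕0⊕0⊕1⊕0⊕0⊕0⊕1⊕0⊕0⊕1⊕0⊕1⊕1⊕1 = 0
p4 (pos 4,5,6,7,12,13,14,15,20,21,22,23,28,29,30,31): XOR of data positions = 0⊕0⊕0⊕1⊕0⊕0⊕0⊕1⊕1⊕0⊕1⊕1⊕0⊕1⊕1 = 1
p8 (pos 8,9,10,11,12,13,14,15,24,25,26,27,28,29,30,31): XOR of data positions = 0⊕1⊕0⊕1⊕0⊕0⊕0⊕0⊕1⊕0⊕1⊕1⊕0⊕1⊕1 = 1
p16 (pos 16,17,18,19,20,21,22,23,24,25,26,27,28,29,30,31): XOR of data positions = 0⊕1⊕0⊕1⊕1⊕0⊕1⊕0⊕1⊕0⊕1⊕1⊕0⊕1⊕1 = 1
Codeword: 1001000101010001010110101011011

1001000101010001010110101011011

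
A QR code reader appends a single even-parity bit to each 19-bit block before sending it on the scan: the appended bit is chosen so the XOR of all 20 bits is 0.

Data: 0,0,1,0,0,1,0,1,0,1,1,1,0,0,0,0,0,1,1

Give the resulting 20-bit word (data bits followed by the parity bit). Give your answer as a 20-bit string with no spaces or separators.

00100101011100000110

XOR of the 19 data bits: 0⊕0⊕1⊕0⊕0⊕1⊕0⊕1⊕0⊕1⊕1⊕1⊕0⊕0⊕0⊕0⊕0⊕1⊕1 = 0
Parity bit = 0 (so all 20 bits XOR to 0).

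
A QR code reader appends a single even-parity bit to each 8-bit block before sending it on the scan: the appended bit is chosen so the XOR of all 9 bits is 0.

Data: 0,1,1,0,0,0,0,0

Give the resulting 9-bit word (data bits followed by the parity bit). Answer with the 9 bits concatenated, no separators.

XOR of the 8 data bits: 0⊕1⊕1⊕0⊕0⊕0⊕0⊕0 = 0
Parity bit = 0 (so all 9 bits XOR to 0).

011000000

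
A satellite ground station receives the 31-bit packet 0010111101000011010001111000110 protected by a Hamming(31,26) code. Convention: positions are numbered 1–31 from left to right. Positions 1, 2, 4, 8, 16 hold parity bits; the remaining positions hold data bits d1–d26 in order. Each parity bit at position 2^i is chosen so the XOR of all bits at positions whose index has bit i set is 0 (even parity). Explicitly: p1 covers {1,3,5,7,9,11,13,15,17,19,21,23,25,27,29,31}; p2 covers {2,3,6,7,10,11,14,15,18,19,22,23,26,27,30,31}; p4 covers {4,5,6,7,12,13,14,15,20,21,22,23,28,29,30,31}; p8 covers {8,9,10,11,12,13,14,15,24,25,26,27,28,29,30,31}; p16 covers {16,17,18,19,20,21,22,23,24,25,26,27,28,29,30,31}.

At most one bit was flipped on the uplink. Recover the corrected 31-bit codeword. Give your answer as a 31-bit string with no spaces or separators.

0010111101100011010001111000110

s1 (pos 1,3,5,7,9,11,13,15,17,19,21,23,25,27,29,31): 0⊕1⊕1⊕1⊕0⊕0⊕0⊕1⊕0⊕0⊕0⊕1⊕1⊕0⊕1⊕0 = 1
s2 (pos 2,3,6,7,10,11,14,15,18,19,22,23,26,27,30,31): 0⊕1⊕1⊕1⊕1⊕0⊕0⊕1⊕1⊕0⊕1⊕1⊕0⊕0⊕1⊕0 = 1
s4 (pos 4,5,6,7,12,13,14,15,20,21,22,23,28,29,30,31): 0⊕1⊕1⊕1⊕0⊕0⊕0⊕1⊕0⊕0⊕1⊕1⊕0⊕1⊕1⊕0 = 0
s8 (pos 8,9,10,11,12,13,14,15,24,25,26,27,28,29,30,31): 1⊕0⊕1⊕0⊕0⊕0⊕0⊕1⊕1⊕1⊕0⊕0⊕0⊕1⊕1⊕0 = 1
s16 (pos 16,17,18,19,20,21,22,23,24,25,26,27,28,29,30,31): 1⊕0⊕1⊕0⊕0⊕0⊕1⊕1⊕1⊕1⊕0⊕0⊕0⊕1⊕1⊕0 = 0
Syndrome s16…s1 = 01011 → error at position 11.
Flip position 11: 0010111101000011010001111000110 → 0010111101100011010001111000110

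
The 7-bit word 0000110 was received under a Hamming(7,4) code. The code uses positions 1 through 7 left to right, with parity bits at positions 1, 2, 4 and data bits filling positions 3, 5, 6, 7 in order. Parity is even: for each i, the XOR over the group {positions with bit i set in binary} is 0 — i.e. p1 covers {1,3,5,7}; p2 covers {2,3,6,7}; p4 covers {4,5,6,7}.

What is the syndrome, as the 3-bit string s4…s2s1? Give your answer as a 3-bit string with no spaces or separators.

011

s1 (pos 1,3,5,7): 0⊕0⊕1⊕0 = 1
s2 (pos 2,3,6,7): 0⊕0⊕1⊕0 = 1
s4 (pos 4,5,6,7): 0⊕1⊕1⊕0 = 0
Syndrome s4…s1 = 011 → error at position 3.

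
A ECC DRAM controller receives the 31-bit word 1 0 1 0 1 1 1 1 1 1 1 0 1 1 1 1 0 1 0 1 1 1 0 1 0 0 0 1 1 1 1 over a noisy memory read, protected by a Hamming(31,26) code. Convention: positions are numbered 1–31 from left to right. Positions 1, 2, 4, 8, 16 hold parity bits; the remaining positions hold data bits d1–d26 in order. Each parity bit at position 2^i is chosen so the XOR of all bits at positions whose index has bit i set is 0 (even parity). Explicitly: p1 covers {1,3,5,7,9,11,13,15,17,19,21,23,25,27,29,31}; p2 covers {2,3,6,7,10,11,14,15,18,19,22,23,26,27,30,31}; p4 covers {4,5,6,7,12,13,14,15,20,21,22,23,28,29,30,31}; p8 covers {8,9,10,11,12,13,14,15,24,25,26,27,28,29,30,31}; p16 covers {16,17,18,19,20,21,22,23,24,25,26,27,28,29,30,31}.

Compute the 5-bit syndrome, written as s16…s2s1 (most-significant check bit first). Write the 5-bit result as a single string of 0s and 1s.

00111

s1 (pos 1,3,5,7,9,11,13,15,17,19,21,23,25,27,29,31): 1⊕1⊕1⊕1⊕1⊕1⊕1⊕1⊕0⊕0⊕1⊕0⊕0⊕0⊕1⊕1 = 1
s2 (pos 2,3,6,7,10,11,14,15,18,19,22,23,26,27,30,31): 0⊕1⊕1⊕1⊕1⊕1⊕1⊕1⊕1⊕0⊕1⊕0⊕0⊕0⊕1⊕1 = 1
s4 (pos 4,5,6,7,12,13,14,15,20,21,22,23,28,29,30,31): 0⊕1⊕1⊕1⊕0⊕1⊕1⊕1⊕1⊕1⊕1⊕0⊕1⊕1⊕1⊕1 = 1
s8 (pos 8,9,10,11,12,13,14,15,24,25,26,27,28,29,30,31): 1⊕1⊕1⊕1⊕0⊕1⊕1⊕1⊕1⊕0⊕0⊕0⊕1⊕1⊕1⊕1 = 0
s16 (pos 16,17,18,19,20,21,22,23,24,25,26,27,28,29,30,31): 1⊕0⊕1⊕0⊕1⊕1⊕1⊕0⊕1⊕0⊕0⊕0⊕1⊕1⊕1⊕1 = 0
Syndrome s16…s1 = 00111 → error at position 7.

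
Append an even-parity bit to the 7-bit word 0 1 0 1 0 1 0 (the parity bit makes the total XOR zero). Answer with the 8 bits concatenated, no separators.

XOR of the 7 data bits: 0⊕1⊕0⊕1⊕0⊕1⊕0 = 1
Parity bit = 1 (so all 8 bits XOR to 0).

01010101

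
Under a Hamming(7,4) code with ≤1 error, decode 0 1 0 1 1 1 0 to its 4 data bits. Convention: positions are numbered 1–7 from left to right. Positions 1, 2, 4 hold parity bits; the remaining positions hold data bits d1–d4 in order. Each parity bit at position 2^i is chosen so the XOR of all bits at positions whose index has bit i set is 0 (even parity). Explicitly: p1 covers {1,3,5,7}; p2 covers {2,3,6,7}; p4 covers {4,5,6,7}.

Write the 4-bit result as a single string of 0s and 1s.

0010

s1 (pos 1,3,5,7): 0⊕0⊕1⊕0 = 1
s2 (pos 2,3,6,7): 1⊕0⊕1⊕0 = 0
s4 (pos 4,5,6,7): 1⊕1⊕1⊕0 = 1
Syndrome s4…s1 = 101 → error at position 5.
Flip position 5: 0101110 → 0101010
Read data bits from positions 3,5,6,7: 0010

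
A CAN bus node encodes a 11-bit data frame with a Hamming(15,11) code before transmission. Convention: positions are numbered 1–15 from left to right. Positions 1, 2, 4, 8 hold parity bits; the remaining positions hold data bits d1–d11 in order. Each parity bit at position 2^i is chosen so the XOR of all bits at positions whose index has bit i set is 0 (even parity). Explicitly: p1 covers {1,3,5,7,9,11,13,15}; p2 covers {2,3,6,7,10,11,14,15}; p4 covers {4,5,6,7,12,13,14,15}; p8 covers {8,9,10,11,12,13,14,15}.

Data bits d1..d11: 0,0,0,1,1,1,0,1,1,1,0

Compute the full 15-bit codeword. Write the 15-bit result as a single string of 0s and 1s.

110000111101110

Place data at non-parity positions: p1 p2 0 p4 0 0 1 p8 1 1 0 1 1 1 0
p1 (pos 1,3,5,7,9,11,13,15): XOR of data positions = 0⊕0⊕1⊕1⊕0⊕1⊕0 = 1
p2 (pos 2,3,6,7,10,11,14,15): XOR of data positions = 0⊕0⊕1⊕1⊕0⊕1⊕0 = 1
p4 (pos 4,5,6,7,12,13,14,15): XOR of data positions = 0⊕0⊕1⊕1⊕1⊕1⊕0 = 0
p8 (pos 8,9,10,11,12,13,14,15): XOR of data positions = 1⊕1⊕0⊕1⊕1⊕1⊕0 = 1
Codeword: 110000111101110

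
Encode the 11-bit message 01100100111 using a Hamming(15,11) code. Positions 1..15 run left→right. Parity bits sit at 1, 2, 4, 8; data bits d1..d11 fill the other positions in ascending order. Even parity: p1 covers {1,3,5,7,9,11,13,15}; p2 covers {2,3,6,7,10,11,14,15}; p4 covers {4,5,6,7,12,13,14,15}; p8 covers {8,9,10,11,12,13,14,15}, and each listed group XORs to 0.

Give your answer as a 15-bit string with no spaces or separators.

100111000100111

Place data at non-parity positions: p1 p2 0 p4 1 1 0 p8 0 1 0 0 1 1 1
p1 (pos 1,3,5,7,9,11,13,15): XOR of data positions = 0⊕1⊕0⊕0⊕0⊕1⊕1 = 1
p2 (pos 2,3,6,7,10,11,14,15): XOR of data positions = 0⊕1⊕0⊕1⊕0⊕1⊕1 = 0
p4 (pos 4,5,6,7,12,13,14,15): XOR of data positions = 1⊕1⊕0⊕0⊕1⊕1⊕1 = 1
p8 (pos 8,9,10,11,12,13,14,15): XOR of data positions = 0⊕1⊕0⊕0⊕1⊕1⊕1 = 0
Codeword: 100111000100111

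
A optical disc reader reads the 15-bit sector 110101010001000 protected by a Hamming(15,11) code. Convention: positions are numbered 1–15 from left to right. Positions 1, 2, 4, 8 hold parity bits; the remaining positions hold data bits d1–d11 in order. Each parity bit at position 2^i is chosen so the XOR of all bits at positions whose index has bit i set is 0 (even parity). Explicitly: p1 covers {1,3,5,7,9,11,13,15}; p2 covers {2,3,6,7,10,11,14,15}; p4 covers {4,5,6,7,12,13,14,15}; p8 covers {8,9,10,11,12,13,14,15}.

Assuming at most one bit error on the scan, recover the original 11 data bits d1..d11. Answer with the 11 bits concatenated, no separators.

01100001000

s1 (pos 1,3,5,7,9,11,13,15): 1⊕0⊕0⊕0⊕0⊕0⊕0⊕0 = 1
s2 (pos 2,3,6,7,10,11,14,15): 1⊕0⊕1⊕0⊕0⊕0⊕0⊕0 = 0
s4 (pos 4,5,6,7,12,13,14,15): 1⊕0⊕1⊕0⊕1⊕0⊕0⊕0 = 1
s8 (pos 8,9,10,11,12,13,14,15): 1⊕0⊕0⊕0⊕1⊕0⊕0⊕0 = 0
Syndrome s8…s1 = 0101 → error at position 5.
Flip position 5: 110101010001000 → 110111010001000
Read data bits from positions 3,5,6,7,9,10,11,12,13,14,15: 01100001000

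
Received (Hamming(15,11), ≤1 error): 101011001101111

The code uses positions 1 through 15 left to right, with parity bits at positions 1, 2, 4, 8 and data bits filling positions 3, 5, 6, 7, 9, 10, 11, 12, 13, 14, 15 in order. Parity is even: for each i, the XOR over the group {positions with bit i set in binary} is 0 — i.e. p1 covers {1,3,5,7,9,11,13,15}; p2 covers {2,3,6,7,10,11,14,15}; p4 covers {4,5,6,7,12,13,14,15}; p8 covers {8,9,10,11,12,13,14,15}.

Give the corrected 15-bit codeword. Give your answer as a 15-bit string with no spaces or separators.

111011001101111

s1 (pos 1,3,5,7,9,11,13,15): 1⊕1⊕1⊕0⊕1⊕0⊕1⊕1 = 0
s2 (pos 2,3,6,7,10,11,14,15): 0⊕1⊕1⊕0⊕1⊕0⊕1⊕1 = 1
s4 (pos 4,5,6,7,12,13,14,15): 0⊕1⊕1⊕0⊕1⊕1⊕1⊕1 = 0
s8 (pos 8,9,10,11,12,13,14,15): 0⊕1⊕1⊕0⊕1⊕1⊕1⊕1 = 0
Syndrome s8…s1 = 0010 → error at position 2.
Flip position 2: 101011001101111 → 111011001101111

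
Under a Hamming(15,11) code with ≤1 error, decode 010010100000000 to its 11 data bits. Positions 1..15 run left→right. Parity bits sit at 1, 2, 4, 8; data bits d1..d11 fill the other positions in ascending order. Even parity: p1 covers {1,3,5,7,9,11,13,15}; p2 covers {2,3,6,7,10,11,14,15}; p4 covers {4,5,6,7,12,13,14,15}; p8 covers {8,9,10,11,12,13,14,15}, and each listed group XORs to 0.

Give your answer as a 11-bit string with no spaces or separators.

s1 (pos 1,3,5,7,9,11,13,15): 0⊕0⊕1⊕1⊕0⊕0⊕0⊕0 = 0
s2 (pos 2,3,6,7,10,11,14,15): 1⊕0⊕0⊕1⊕0⊕0⊕0⊕0 = 0
s4 (pos 4,5,6,7,12,13,14,15): 0⊕1⊕0⊕1⊕0⊕0⊕0⊕0 = 0
s8 (pos 8,9,10,11,12,13,14,15): 0⊕0⊕0⊕0⊕0⊕0⊕0⊕0 = 0
Syndrome s8…s1 = 0000 → no error.
Read data bits from positions 3,5,6,7,9,10,11,12,13,14,15: 01010000000

01010000000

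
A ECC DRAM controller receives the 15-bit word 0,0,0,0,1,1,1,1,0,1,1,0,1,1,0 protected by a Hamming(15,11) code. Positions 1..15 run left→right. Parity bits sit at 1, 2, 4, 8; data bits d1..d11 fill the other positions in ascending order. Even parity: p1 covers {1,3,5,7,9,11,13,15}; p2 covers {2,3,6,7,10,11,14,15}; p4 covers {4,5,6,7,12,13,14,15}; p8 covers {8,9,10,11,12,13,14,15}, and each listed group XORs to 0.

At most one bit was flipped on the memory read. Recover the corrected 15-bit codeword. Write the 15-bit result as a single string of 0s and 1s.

s1 (pos 1,3,5,7,9,11,13,15): 0⊕0⊕1⊕1⊕0⊕1⊕1⊕0 = 0
s2 (pos 2,3,6,7,10,11,14,15): 0⊕0⊕1⊕1⊕1⊕1⊕1⊕0 = 1
s4 (pos 4,5,6,7,12,13,14,15): 0⊕1⊕1⊕1⊕0⊕1⊕1⊕0 = 1
s8 (pos 8,9,10,11,12,13,14,15): 1⊕0⊕1⊕1⊕0⊕1⊕1⊕0 = 1
Syndrome s8…s1 = 1110 → error at position 14.
Flip position 14: 000011110110110 → 000011110110100

000011110110100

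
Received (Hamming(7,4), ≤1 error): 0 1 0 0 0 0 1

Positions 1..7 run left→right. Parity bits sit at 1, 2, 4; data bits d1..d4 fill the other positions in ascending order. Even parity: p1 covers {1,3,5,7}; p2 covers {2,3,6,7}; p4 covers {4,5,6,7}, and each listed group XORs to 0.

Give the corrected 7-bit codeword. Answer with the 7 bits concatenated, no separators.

s1 (pos 1,3,5,7): 0⊕0⊕0⊕1 = 1
s2 (pos 2,3,6,7): 1⊕0⊕0⊕1 = 0
s4 (pos 4,5,6,7): 0⊕0⊕0⊕1 = 1
Syndrome s4…s1 = 101 → error at position 5.
Flip position 5: 0100001 → 0100101

0100101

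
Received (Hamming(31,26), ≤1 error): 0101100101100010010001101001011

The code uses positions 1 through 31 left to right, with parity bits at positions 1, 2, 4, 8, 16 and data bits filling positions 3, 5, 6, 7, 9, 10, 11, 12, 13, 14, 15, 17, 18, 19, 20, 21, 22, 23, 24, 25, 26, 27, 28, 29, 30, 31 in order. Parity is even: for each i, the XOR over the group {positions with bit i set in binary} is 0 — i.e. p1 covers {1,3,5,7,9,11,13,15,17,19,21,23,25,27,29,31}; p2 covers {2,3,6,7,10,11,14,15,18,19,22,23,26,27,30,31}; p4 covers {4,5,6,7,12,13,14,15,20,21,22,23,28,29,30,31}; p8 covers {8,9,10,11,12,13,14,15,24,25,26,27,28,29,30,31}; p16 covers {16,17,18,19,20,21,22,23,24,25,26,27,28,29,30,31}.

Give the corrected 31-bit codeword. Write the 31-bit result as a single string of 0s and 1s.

0101100101100010000001101001011

s1 (pos 1,3,5,7,9,11,13,15,17,19,21,23,25,27,29,31): 0⊕0⊕1⊕0⊕0⊕1⊕0⊕1⊕0⊕0⊕0⊕1⊕1⊕0⊕0⊕1 = 0
s2 (pos 2,3,6,7,10,11,14,15,18,19,22,23,26,27,30,31): 1⊕0⊕0⊕0⊕1⊕1⊕0⊕1⊕1⊕0⊕1⊕1⊕0⊕0⊕1⊕1 = 1
s4 (pos 4,5,6,7,12,13,14,15,20,21,22,23,28,29,30,31): 1⊕1⊕0⊕0⊕0⊕0⊕0⊕1⊕0⊕0⊕1⊕1⊕1⊕0⊕1⊕1 = 0
s8 (pos 8,9,10,11,12,13,14,15,24,25,26,27,28,29,30,31): 1⊕0⊕1⊕1⊕0⊕0⊕0⊕1⊕0⊕1⊕0⊕0⊕1⊕0⊕1⊕1 = 0
s16 (pos 16,17,18,19,20,21,22,23,24,25,26,27,28,29,30,31): 0⊕0⊕1⊕0⊕0⊕0⊕1⊕1⊕0⊕1⊕0⊕0⊕1⊕0⊕1⊕1 = 1
Syndrome s16…s1 = 10010 → error at position 18.
Flip position 18: 0101100101100010010001101001011 → 0101100101100010000001101001011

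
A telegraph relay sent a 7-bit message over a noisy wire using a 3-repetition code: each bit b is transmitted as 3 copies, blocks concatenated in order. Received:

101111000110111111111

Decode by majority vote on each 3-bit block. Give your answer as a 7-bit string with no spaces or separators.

1101111

Block 1 (101): 2 ones → 1
Block 2 (111): 3 ones → 1
Block 3 (000): 0 ones → 0
Block 4 (110): 2 ones → 1
Block 5 (111): 3 ones → 1
Block 6 (111): 3 ones → 1
Block 7 (111): 3 ones → 1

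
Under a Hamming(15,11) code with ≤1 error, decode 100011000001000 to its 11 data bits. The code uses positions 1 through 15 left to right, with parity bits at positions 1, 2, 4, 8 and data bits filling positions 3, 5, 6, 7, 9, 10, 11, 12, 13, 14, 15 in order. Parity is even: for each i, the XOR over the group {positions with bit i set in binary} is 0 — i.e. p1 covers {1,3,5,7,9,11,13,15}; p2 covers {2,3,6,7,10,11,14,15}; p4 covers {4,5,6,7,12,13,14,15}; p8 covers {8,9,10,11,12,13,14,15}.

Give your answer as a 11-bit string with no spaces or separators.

01100001010

s1 (pos 1,3,5,7,9,11,13,15): 1⊕0⊕1⊕0⊕0⊕0⊕0⊕0 = 0
s2 (pos 2,3,6,7,10,11,14,15): 0⊕0⊕1⊕0⊕0⊕0⊕0⊕0 = 1
s4 (pos 4,5,6,7,12,13,14,15): 0⊕1⊕1⊕0⊕1⊕0⊕0⊕0 = 1
s8 (pos 8,9,10,11,12,13,14,15): 0⊕0⊕0⊕0⊕1⊕0⊕0⊕0 = 1
Syndrome s8…s1 = 1110 → error at position 14.
Flip position 14: 100011000001000 → 100011000001010
Read data bits from positions 3,5,6,7,9,10,11,12,13,14,15: 01100001010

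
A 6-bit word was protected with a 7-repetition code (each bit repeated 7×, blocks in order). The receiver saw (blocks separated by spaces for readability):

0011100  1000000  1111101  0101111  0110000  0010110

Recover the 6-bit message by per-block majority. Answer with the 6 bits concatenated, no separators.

001100

Block 1 (0011100): 3 ones → 0
Block 2 (1000000): 1 one → 0
Block 3 (1111101): 6 ones → 1
Block 4 (0101111): 5 ones → 1
Block 5 (0110000): 2 ones → 0
Block 6 (0010110): 3 ones → 0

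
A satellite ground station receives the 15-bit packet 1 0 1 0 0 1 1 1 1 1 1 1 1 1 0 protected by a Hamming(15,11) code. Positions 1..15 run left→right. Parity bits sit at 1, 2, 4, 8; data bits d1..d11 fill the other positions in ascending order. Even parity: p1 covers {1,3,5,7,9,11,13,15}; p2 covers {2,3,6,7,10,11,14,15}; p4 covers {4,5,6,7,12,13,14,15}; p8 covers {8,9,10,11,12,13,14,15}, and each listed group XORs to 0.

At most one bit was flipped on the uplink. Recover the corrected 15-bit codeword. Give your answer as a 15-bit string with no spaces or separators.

101001111110110

s1 (pos 1,3,5,7,9,11,13,15): 1⊕1⊕0⊕1⊕1⊕1⊕1⊕0 = 0
s2 (pos 2,3,6,7,10,11,14,15): 0⊕1⊕1⊕1⊕1⊕1⊕1⊕0 = 0
s4 (pos 4,5,6,7,12,13,14,15): 0⊕0⊕1⊕1⊕1⊕1⊕1⊕0 = 1
s8 (pos 8,9,10,11,12,13,14,15): 1⊕1⊕1⊕1⊕1⊕1⊕1⊕0 = 1
Syndrome s8…s1 = 1100 → error at position 12.
Flip position 12: 101001111111110 → 101001111110110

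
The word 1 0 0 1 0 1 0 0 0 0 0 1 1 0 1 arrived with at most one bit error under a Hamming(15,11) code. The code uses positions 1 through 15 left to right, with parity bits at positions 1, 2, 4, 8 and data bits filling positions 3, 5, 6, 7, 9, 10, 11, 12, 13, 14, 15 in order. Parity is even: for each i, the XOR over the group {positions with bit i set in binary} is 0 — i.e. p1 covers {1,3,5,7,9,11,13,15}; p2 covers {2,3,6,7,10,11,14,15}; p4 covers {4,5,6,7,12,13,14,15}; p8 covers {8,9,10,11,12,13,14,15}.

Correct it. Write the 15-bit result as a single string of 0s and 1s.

s1 (pos 1,3,5,7,9,11,13,15): 1⊕0⊕0⊕0⊕0⊕0⊕1⊕1 = 1
s2 (pos 2,3,6,7,10,11,14,15): 0⊕0⊕1⊕0⊕0⊕0⊕0⊕1 = 0
s4 (pos 4,5,6,7,12,13,14,15): 1⊕0⊕1⊕0⊕1⊕1⊕0⊕1 = 1
s8 (pos 8,9,10,11,12,13,14,15): 0⊕0⊕0⊕0⊕1⊕1⊕0⊕1 = 1
Syndrome s8…s1 = 1101 → error at position 13.
Flip position 13: 100101000001101 → 100101000001001

100101000001001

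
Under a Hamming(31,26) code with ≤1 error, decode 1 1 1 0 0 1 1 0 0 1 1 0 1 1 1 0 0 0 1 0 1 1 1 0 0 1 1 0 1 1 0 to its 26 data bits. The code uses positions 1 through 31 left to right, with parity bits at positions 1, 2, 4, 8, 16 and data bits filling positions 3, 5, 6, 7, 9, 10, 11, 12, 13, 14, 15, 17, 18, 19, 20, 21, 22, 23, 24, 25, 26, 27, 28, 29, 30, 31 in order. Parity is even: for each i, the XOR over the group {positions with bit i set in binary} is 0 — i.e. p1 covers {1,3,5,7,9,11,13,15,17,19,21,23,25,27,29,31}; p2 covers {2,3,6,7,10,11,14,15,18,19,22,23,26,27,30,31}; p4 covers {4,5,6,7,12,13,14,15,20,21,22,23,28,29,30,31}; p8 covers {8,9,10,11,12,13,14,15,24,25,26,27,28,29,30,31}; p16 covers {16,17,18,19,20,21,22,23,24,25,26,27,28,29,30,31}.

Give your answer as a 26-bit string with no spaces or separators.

s1 (pos 1,3,5,7,9,11,13,15,17,19,21,23,25,27,29,31): 1⊕1⊕0⊕1⊕0⊕1⊕1⊕1⊕0⊕1⊕1⊕1⊕0⊕1⊕1⊕0 = 1
s2 (pos 2,3,6,7,10,11,14,15,18,19,22,23,26,27,30,31): 1⊕1⊕1⊕1⊕1⊕1⊕1⊕1⊕0⊕1⊕1⊕1⊕1⊕1⊕1⊕0 = 0
s4 (pos 4,5,6,7,12,13,14,15,20,21,22,23,28,29,30,31): 0⊕0⊕1⊕1⊕0⊕1⊕1⊕1⊕0⊕1⊕1⊕1⊕0⊕1⊕1⊕0 = 0
s8 (pos 8,9,10,11,12,13,14,15,24,25,26,27,28,29,30,31): 0⊕0⊕1⊕1⊕0⊕1⊕1⊕1⊕0⊕0⊕1⊕1⊕0⊕1⊕1⊕0 = 1
s16 (pos 16,17,18,19,20,21,22,23,24,25,26,27,28,29,30,31): 0⊕0⊕0⊕1⊕0⊕1⊕1⊕1⊕0⊕0⊕1⊕1⊕0⊕1⊕1⊕0 = 0
Syndrome s16…s1 = 01001 → error at position 9.
Flip position 9: 1110011001101110001011100110110 → 1110011011101110001011100110110
Read data bits from positions 3,5,6,7,9,10,11,12,13,14,15,17,18,19,20,21,22,23,24,25,26,27,28,29,30,31: 10111110111001011100110110

10111110111001011100110110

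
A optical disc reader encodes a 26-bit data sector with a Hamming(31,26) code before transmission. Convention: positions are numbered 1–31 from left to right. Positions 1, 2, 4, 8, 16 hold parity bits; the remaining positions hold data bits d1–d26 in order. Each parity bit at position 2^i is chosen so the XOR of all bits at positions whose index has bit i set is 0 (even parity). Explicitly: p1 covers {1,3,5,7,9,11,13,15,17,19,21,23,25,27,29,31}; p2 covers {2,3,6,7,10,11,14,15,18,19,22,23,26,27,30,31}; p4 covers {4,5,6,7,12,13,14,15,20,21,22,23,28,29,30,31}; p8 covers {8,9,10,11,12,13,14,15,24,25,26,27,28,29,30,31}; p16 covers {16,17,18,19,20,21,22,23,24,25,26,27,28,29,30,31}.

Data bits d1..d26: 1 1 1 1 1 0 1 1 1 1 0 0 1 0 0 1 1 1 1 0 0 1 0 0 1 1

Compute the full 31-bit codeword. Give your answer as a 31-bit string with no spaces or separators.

0111111110111100010011110010011

Place data at non-parity positions: p1 p2 1 p4 1 1 1 p8 1 0 1 1 1 1 0 p16 0 1 0 0 1 1 1 1 0 0 1 0 0 1 1
p1 (pos 1,3,5,7,9,11,13,15,17,19,21,23,25,27,29,31): XOR of data positions = 1⊕1⊕1⊕1⊕1⊕1⊕0⊕0⊕0⊕1⊕1⊕0⊕1⊕0⊕1 = 0
p2 (pos 2,3,6,7,10,11,14,15,18,19,22,23,26,27,30,31): XOR of data positions = 1⊕1⊕1⊕0⊕1⊕1⊕0⊕1⊕0⊕1⊕1⊕0⊕1⊕1⊕1 = 1
p4 (pos 4,5,6,7,12,13,14,15,20,21,22,23,28,29,30,31): XOR of data positions = 1⊕1⊕1⊕1⊕1⊕1⊕0⊕0⊕1⊕1⊕1⊕0⊕0⊕1⊕1 = 1
p8 (pos 8,9,10,11,12,13,14,15,24,25,26,27,28,29,30,31): XOR of data positions = 1⊕0⊕1⊕1⊕1⊕1⊕0⊕1⊕0⊕0⊕1⊕0⊕0⊕1⊕1 = 1
p16 (pos 16,17,18,19,20,21,22,23,24,25,26,27,28,29,30,31): XOR of data positions = 0⊕1⊕0⊕0⊕1⊕1⊕1⊕1⊕0⊕0⊕1⊕0⊕0⊕1⊕1 = 0
Codeword: 0111111110111100010011110010011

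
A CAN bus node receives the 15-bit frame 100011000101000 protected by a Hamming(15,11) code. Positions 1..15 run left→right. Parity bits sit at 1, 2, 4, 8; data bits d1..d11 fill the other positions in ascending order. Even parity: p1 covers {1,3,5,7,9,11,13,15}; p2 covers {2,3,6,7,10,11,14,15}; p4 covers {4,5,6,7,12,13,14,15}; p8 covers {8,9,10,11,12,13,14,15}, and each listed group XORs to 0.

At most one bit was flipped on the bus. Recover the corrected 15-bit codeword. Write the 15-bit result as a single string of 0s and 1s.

s1 (pos 1,3,5,7,9,11,13,15): 1⊕0⊕1⊕0⊕0⊕0⊕0⊕0 = 0
s2 (pos 2,3,6,7,10,11,14,15): 0⊕0⊕1⊕0⊕1⊕0⊕0⊕0 = 0
s4 (pos 4,5,6,7,12,13,14,15): 0⊕1⊕1⊕0⊕1⊕0⊕0⊕0 = 1
s8 (pos 8,9,10,11,12,13,14,15): 0⊕0⊕1⊕0⊕1⊕0⊕0⊕0 = 0
Syndrome s8…s1 = 0100 → error at position 4.
Flip position 4: 100011000101000 → 100111000101000

100111000101000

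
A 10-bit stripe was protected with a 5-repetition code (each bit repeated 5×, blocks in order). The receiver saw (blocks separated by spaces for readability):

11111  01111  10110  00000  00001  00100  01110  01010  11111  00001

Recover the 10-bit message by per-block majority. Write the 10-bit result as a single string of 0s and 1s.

1110001010

Block 1 (11111): 5 ones → 1
Block 2 (01111): 4 ones → 1
Block 3 (10110): 3 ones → 1
Block 4 (00000): 0 ones → 0
Block 5 (00001): 1 one → 0
Block 6 (00100): 1 one → 0
Block 7 (01110): 3 ones → 1
Block 8 (01010): 2 ones → 0
Block 9 (11111): 5 ones → 1
Block 10 (00001): 1 one → 0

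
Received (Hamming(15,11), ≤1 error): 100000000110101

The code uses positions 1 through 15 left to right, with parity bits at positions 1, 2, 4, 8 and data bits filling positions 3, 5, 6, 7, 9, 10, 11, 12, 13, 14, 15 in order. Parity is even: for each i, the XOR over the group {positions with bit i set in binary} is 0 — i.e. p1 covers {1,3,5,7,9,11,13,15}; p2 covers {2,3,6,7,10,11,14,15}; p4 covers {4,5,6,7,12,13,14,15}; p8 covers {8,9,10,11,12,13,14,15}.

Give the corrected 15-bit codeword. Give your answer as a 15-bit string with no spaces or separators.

s1 (pos 1,3,5,7,9,11,13,15): 1⊕0⊕0⊕0⊕0⊕1⊕1⊕1 = 0
s2 (pos 2,3,6,7,10,11,14,15): 0⊕0⊕0⊕0⊕1⊕1⊕0⊕1 = 1
s4 (pos 4,5,6,7,12,13,14,15): 0⊕0⊕0⊕0⊕0⊕1⊕0⊕1 = 0
s8 (pos 8,9,10,11,12,13,14,15): 0⊕0⊕1⊕1⊕0⊕1⊕0⊕1 = 0
Syndrome s8…s1 = 0010 → error at position 2.
Flip position 2: 100000000110101 → 110000000110101

110000000110101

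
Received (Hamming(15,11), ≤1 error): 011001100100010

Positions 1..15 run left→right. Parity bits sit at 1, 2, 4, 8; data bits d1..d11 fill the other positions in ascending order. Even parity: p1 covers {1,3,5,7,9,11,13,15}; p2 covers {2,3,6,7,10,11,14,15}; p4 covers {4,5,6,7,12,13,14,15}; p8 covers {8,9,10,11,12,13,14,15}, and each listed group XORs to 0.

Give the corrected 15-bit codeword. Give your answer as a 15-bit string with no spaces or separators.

011101100100010

s1 (pos 1,3,5,7,9,11,13,15): 0⊕1⊕0⊕1⊕0⊕0⊕0⊕0 = 0
s2 (pos 2,3,6,7,10,11,14,15): 1⊕1⊕1⊕1⊕1⊕0⊕1⊕0 = 0
s4 (pos 4,5,6,7,12,13,14,15): 0⊕0⊕1⊕1⊕0⊕0⊕1⊕0 = 1
s8 (pos 8,9,10,11,12,13,14,15): 0⊕0⊕1⊕0⊕0⊕0⊕1⊕0 = 0
Syndrome s8…s1 = 0100 → error at position 4.
Flip position 4: 011001100100010 → 011101100100010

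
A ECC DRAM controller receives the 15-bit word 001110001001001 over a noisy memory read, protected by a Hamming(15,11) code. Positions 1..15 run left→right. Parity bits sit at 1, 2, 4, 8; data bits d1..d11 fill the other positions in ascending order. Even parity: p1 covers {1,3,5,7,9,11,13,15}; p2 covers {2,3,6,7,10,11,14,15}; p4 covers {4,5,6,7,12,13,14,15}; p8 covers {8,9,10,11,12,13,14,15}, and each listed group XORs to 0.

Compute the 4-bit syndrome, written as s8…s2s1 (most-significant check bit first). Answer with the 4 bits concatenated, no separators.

s1 (pos 1,3,5,7,9,11,13,15): 0⊕1⊕1⊕0⊕1⊕0⊕0⊕1 = 0
s2 (pos 2,3,6,7,10,11,14,15): 0⊕1⊕0⊕0⊕0⊕0⊕0⊕1 = 0
s4 (pos 4,5,6,7,12,13,14,15): 1⊕1⊕0⊕0⊕1⊕0⊕0⊕1 = 0
s8 (pos 8,9,10,11,12,13,14,15): 0⊕1⊕0⊕0⊕1⊕0⊕0⊕1 = 1
Syndrome s8…s1 = 1000 → error at position 8.

1000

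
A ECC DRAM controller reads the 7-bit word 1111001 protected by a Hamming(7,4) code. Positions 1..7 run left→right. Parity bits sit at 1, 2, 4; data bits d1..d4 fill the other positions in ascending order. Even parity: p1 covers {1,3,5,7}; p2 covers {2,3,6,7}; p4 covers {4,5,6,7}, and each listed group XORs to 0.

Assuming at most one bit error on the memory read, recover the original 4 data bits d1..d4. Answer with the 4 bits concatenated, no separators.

s1 (pos 1,3,5,7): 1⊕1⊕0⊕1 = 1
s2 (pos 2,3,6,7): 1⊕1⊕0⊕1 = 1
s4 (pos 4,5,6,7): 1⊕0⊕0⊕1 = 0
Syndrome s4…s1 = 011 → error at position 3.
Flip position 3: 1111001 → 1101001
Read data bits from positions 3,5,6,7: 0001

0001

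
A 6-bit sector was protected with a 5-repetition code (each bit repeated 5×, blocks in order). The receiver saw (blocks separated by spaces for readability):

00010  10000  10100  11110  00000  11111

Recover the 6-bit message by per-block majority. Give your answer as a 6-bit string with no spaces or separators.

Block 1 (00010): 1 one → 0
Block 2 (10000): 1 one → 0
Block 3 (10100): 2 ones → 0
Block 4 (11110): 4 ones → 1
Block 5 (00000): 0 ones → 0
Block 6 (11111): 5 ones → 1

000101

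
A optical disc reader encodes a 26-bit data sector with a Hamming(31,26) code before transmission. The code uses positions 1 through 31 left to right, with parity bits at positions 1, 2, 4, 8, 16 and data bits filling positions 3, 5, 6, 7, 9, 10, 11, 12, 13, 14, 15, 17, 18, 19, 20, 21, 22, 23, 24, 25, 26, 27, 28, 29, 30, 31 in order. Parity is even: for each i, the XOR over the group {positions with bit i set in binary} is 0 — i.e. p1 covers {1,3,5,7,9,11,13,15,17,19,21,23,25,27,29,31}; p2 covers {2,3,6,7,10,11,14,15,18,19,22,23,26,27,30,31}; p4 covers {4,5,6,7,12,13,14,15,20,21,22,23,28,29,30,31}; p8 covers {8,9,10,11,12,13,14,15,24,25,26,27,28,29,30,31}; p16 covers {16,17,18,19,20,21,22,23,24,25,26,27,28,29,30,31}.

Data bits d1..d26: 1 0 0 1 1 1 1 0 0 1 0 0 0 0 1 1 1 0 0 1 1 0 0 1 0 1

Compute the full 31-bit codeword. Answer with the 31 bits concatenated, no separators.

Place data at non-parity positions: p1 p2 1 p4 0 0 1 p8 1 1 1 0 0 1 0 p16 0 0 0 1 1 1 0 0 1 1 0 0 1 0 1
p1 (pos 1,3,5,7,9,11,13,15,17,19,21,23,25,27,29,31): XOR of data positions = 1⊕0⊕1⊕1⊕1⊕0⊕0⊕0⊕0⊕1⊕0⊕1⊕0⊕1⊕1 = 0
p2 (pos 2,3,6,7,10,11,14,15,18,19,22,23,26,27,30,31): XOR of data positions = 1⊕0⊕1⊕1⊕1⊕1⊕0⊕0⊕0⊕1⊕0⊕1⊕0⊕0⊕1 = 0
p4 (pos 4,5,6,7,12,13,14,15,20,21,22,23,28,29,30,31): XOR of data positions = 0⊕0⊕1⊕0⊕0⊕1⊕0⊕1⊕1⊕1⊕0⊕0⊕1⊕0⊕1 = 1
p8 (pos 8,9,10,11,12,13,14,15,24,25,26,27,28,29,30,31): XOR of data positions = 1⊕1⊕1⊕0⊕0⊕1⊕0⊕0⊕1⊕1⊕0⊕0⊕1⊕0⊕1 = 0
p16 (pos 16,17,18,19,20,21,22,23,24,25,26,27,28,29,30,31): XOR of data positions = 0⊕0⊕0⊕1⊕1⊕1⊕0⊕0⊕1⊕1⊕0⊕0⊕1⊕0⊕1 = 1
Codeword: 0011001011100101000111001100101

0011001011100101000111001100101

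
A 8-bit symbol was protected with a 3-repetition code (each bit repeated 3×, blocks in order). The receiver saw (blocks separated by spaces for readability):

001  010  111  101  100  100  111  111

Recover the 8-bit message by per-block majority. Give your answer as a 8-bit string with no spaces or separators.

Block 1 (001): 1 one → 0
Block 2 (010): 1 one → 0
Block 3 (111): 3 ones → 1
Block 4 (101): 2 ones → 1
Block 5 (100): 1 one → 0
Block 6 (100): 1 one → 0
Block 7 (111): 3 ones → 1
Block 8 (111): 3 ones → 1

00110011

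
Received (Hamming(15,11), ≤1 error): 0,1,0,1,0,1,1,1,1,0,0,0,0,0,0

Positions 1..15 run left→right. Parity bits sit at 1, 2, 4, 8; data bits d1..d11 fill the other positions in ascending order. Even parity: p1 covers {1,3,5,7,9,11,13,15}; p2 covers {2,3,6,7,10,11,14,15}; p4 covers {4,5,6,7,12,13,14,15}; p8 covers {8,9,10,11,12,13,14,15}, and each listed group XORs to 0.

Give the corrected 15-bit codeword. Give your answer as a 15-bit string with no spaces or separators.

010100111000000

s1 (pos 1,3,5,7,9,11,13,15): 0⊕0⊕0⊕1⊕1⊕0⊕0⊕0 = 0
s2 (pos 2,3,6,7,10,11,14,15): 1⊕0⊕1⊕1⊕0⊕0⊕0⊕0 = 1
s4 (pos 4,5,6,7,12,13,14,15): 1⊕0⊕1⊕1⊕0⊕0⊕0⊕0 = 1
s8 (pos 8,9,10,11,12,13,14,15): 1⊕1⊕0⊕0⊕0⊕0⊕0⊕0 = 0
Syndrome s8…s1 = 0110 → error at position 6.
Flip position 6: 010101111000000 → 010100111000000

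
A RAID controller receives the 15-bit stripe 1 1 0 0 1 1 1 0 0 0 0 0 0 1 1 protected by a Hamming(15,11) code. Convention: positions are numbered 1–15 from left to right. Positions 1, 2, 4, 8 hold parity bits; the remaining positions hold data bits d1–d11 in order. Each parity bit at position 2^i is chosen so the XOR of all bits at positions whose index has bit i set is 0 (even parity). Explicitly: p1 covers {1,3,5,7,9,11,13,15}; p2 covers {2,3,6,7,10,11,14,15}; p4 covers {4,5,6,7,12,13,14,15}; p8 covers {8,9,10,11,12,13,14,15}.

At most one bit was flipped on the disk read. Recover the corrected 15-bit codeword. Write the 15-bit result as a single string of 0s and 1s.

s1 (pos 1,3,5,7,9,11,13,15): 1⊕0⊕1⊕1⊕0⊕0⊕0⊕1 = 0
s2 (pos 2,3,6,7,10,11,14,15): 1⊕0⊕1⊕1⊕0⊕0⊕1⊕1 = 1
s4 (pos 4,5,6,7,12,13,14,15): 0⊕1⊕1⊕1⊕0⊕0⊕1⊕1 = 1
s8 (pos 8,9,10,11,12,13,14,15): 0⊕0⊕0⊕0⊕0⊕0⊕1⊕1 = 0
Syndrome s8…s1 = 0110 → error at position 6.
Flip position 6: 110011100000011 → 110010100000011

110010100000011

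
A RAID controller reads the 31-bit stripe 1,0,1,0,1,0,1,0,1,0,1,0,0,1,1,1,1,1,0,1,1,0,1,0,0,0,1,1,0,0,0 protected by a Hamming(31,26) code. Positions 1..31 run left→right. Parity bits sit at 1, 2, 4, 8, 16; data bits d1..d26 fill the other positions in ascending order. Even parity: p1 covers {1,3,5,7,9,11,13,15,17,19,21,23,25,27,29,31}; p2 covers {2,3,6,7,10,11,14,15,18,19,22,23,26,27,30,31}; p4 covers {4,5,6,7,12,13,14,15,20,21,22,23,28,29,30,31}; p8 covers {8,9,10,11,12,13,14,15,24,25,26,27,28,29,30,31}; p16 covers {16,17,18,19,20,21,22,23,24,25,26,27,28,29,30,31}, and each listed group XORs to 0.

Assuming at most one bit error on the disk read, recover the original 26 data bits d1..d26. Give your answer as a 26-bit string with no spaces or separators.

s1 (pos 1,3,5,7,9,11,13,15,17,19,21,23,25,27,29,31): 1⊕1⊕1⊕1⊕1⊕1⊕0⊕1⊕1⊕0⊕1⊕1⊕0⊕1⊕0⊕0 = 1
s2 (pos 2,3,6,7,10,11,14,15,18,19,22,23,26,27,30,31): 0⊕1⊕0⊕1⊕0⊕1⊕1⊕1⊕1⊕0⊕0⊕1⊕0⊕1⊕0⊕0 = 0
s4 (pos 4,5,6,7,12,13,14,15,20,21,22,23,28,29,30,31): 0⊕1⊕0⊕1⊕0⊕0⊕1⊕1⊕1⊕1⊕0⊕1⊕1⊕0⊕0⊕0 = 0
s8 (pos 8,9,10,11,12,13,14,15,24,25,26,27,28,29,30,31): 0⊕1⊕0⊕1⊕0⊕0⊕1⊕1⊕0⊕0⊕0⊕1⊕1⊕0⊕0⊕0 = 0
s16 (pos 16,17,18,19,20,21,22,23,24,25,26,27,28,29,30,31): 1⊕1⊕1⊕0⊕1⊕1⊕0⊕1⊕0⊕0⊕0⊕1⊕1⊕0⊕0⊕0 = 0
Syndrome s16…s1 = 00001 → error at position 1.
Flip position 1: 1010101010100111110110100011000 → 0010101010100111110110100011000
Read data bits from positions 3,5,6,7,9,10,11,12,13,14,15,17,18,19,20,21,22,23,24,25,26,27,28,29,30,31: 11011010011110110100011000

11011010011110110100011000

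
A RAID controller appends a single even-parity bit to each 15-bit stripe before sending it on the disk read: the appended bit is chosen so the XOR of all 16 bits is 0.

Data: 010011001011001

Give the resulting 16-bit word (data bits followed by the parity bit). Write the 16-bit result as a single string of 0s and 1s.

XOR of the 15 data bits: 0⊕1⊕0⊕0⊕1⊕1⊕0⊕0⊕1⊕0⊕1⊕1⊕0⊕0⊕1 = 1
Parity bit = 1 (so all 16 bits XOR to 0).

0100110010110011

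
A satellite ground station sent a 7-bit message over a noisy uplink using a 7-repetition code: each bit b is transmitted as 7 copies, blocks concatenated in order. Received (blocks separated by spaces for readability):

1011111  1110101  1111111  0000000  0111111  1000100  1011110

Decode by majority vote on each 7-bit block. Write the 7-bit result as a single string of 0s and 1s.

1110101

Block 1 (1011111): 6 ones → 1
Block 2 (1110101): 5 ones → 1
Block 3 (1111111): 7 ones → 1
Block 4 (0000000): 0 ones → 0
Block 5 (0111111): 6 ones → 1
Block 6 (1000100): 2 ones → 0
Block 7 (1011110): 5 ones → 1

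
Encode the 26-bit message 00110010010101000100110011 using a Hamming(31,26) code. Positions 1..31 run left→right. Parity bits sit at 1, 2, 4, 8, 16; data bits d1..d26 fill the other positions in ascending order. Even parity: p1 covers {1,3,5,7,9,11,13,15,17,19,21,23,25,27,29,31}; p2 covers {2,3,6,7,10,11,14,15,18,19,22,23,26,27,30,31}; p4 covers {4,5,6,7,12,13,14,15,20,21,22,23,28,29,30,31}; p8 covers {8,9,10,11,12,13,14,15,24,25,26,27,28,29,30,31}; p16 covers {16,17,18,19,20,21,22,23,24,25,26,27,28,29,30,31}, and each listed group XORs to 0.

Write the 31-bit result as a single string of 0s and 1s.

Place data at non-parity positions: p1 p2 0 p4 0 1 1 p8 0 0 1 0 0 1 0 p16 1 0 1 0 0 0 1 0 0 1 1 0 0 1 1
p1 (pos 1,3,5,7,9,11,13,15,17,19,21,23,25,27,29,31): XOR of data positions = 0⊕0⊕1⊕0⊕1⊕0⊕0⊕1⊕1⊕0⊕1⊕0⊕1⊕0⊕1 = 1
p2 (pos 2,3,6,7,10,11,14,15,18,19,22,23,26,27,30,31): XOR of data positions = 0⊕1⊕1⊕0⊕1⊕1⊕0⊕0⊕1⊕0⊕1⊕1⊕1⊕1⊕1 = 0
p4 (pos 4,5,6,7,12,13,14,15,20,21,22,23,28,29,30,31): XOR of data positions = 0⊕1⊕1⊕0⊕0⊕1⊕0⊕0⊕0⊕0⊕1⊕0⊕0⊕1⊕1 = 0
p8 (pos 8,9,10,11,12,13,14,15,24,25,26,27,28,29,30,31): XOR of data positions = 0⊕0⊕1⊕0⊕0⊕1⊕0⊕0⊕0⊕1⊕1⊕0⊕0⊕1⊕1 = 0
p16 (pos 16,17,18,19,20,21,22,23,24,25,26,27,28,29,30,31): XOR of data positions = 1⊕0⊕1⊕0⊕0⊕0⊕1⊕0⊕0⊕1⊕1⊕0⊕0⊕1⊕1 = 1
Codeword: 1000011000100101101000100110011

1000011000100101101000100110011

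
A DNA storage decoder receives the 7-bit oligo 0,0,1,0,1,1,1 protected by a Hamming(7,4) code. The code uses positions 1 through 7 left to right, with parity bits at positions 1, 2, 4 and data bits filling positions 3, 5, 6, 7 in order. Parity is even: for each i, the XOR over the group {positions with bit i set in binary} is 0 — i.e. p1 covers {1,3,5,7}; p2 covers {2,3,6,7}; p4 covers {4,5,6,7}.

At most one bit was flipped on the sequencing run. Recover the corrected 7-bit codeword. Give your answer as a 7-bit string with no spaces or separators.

s1 (pos 1,3,5,7): 0⊕1⊕1⊕1 = 1
s2 (pos 2,3,6,7): 0⊕1⊕1⊕1 = 1
s4 (pos 4,5,6,7): 0⊕1⊕1⊕1 = 1
Syndrome s4…s1 = 111 → error at position 7.
Flip position 7: 0010111 → 0010110

0010110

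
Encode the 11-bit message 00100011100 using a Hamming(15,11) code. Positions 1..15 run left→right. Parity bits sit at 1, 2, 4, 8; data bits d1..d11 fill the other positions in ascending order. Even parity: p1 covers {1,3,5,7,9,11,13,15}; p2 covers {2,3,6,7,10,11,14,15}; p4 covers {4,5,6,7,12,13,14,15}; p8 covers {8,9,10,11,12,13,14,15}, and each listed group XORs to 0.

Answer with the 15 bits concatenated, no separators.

000101010011100

Place data at non-parity positions: p1 p2 0 p4 0 1 0 p8 0 0 1 1 1 0 0
p1 (pos 1,3,5,7,9,11,13,15): XOR of data positions = 0⊕0⊕0⊕0⊕1⊕1⊕0 = 0
p2 (pos 2,3,6,7,10,11,14,15): XOR of data positions = 0⊕1⊕0⊕0⊕1⊕0⊕0 = 0
p4 (pos 4,5,6,7,12,13,14,15): XOR of data positions = 0⊕1⊕0⊕1⊕1⊕0⊕0 = 1
p8 (pos 8,9,10,11,12,13,14,15): XOR of data positions = 0⊕0⊕1⊕1⊕1⊕0⊕0 = 1
Codeword: 000101010011100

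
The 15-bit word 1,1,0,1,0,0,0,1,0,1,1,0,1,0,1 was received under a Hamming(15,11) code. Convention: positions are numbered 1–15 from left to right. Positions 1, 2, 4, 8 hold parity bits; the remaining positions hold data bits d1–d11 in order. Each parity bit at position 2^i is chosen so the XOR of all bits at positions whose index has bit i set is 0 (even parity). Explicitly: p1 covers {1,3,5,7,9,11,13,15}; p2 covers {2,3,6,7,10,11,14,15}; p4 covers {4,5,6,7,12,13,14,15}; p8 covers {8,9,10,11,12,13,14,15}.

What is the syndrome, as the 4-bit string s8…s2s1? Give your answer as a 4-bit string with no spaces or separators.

1100

s1 (pos 1,3,5,7,9,11,13,15): 1⊕0⊕0⊕0⊕0⊕1⊕1⊕1 = 0
s2 (pos 2,3,6,7,10,11,14,15): 1⊕0⊕0⊕0⊕1⊕1⊕0⊕1 = 0
s4 (pos 4,5,6,7,12,13,14,15): 1⊕0⊕0⊕0⊕0⊕1⊕0⊕1 = 1
s8 (pos 8,9,10,11,12,13,14,15): 1⊕0⊕1⊕1⊕0⊕1⊕0⊕1 = 1
Syndrome s8…s1 = 1100 → error at position 12.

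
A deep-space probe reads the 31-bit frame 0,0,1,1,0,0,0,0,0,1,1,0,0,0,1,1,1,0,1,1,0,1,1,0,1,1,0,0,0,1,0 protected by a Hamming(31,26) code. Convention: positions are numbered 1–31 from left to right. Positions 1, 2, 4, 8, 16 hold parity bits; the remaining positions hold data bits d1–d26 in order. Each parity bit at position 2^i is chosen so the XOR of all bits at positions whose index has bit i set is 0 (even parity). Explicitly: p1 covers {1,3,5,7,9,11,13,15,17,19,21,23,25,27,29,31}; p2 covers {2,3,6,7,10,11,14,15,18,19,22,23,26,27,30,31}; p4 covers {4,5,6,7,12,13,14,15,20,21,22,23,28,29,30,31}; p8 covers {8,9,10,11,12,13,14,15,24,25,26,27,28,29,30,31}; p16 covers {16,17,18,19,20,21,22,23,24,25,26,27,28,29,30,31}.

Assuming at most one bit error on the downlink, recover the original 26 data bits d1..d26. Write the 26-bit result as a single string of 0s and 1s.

s1 (pos 1,3,5,7,9,11,13,15,17,19,21,23,25,27,29,31): 0⊕1⊕0⊕0⊕0⊕1⊕0⊕1⊕1⊕1⊕0⊕1⊕1⊕0⊕0⊕0 = 1
s2 (pos 2,3,6,7,10,11,14,15,18,19,22,23,26,27,30,31): 0⊕1⊕0⊕0⊕1⊕1⊕0⊕1⊕0⊕1⊕1⊕1⊕1⊕0⊕1⊕0 = 1
s4 (pos 4,5,6,7,12,13,14,15,20,21,22,23,28,29,30,31): 1⊕0⊕0⊕0⊕0⊕0⊕0⊕1⊕1⊕0⊕1⊕1⊕0⊕0⊕1⊕0 = 0
s8 (pos 8,9,10,11,12,13,14,15,24,25,26,27,28,29,30,31): 0⊕0⊕1⊕1⊕0⊕0⊕0⊕1⊕0⊕1⊕1⊕0⊕0⊕0⊕1⊕0 = 0
s16 (pos 16,17,18,19,20,21,22,23,24,25,26,27,28,29,30,31): 1⊕1⊕0⊕1⊕1⊕0⊕1⊕1⊕0⊕1⊕1⊕0⊕0⊕0⊕1⊕0 = 1
Syndrome s16…s1 = 10011 → error at position 19.
Flip position 19: 0011000001100011101101101100010 → 0011000001100011100101101100010
Read data bits from positions 3,5,6,7,9,10,11,12,13,14,15,17,18,19,20,21,22,23,24,25,26,27,28,29,30,31: 10000110001100101101100010

10000110001100101101100010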